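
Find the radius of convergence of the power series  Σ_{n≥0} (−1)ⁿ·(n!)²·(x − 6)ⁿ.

R = 0

By the ratio test, |a_{n+1}/a_n| = (n+1)² → ∞.
The terms grow without bound for any (x − 6) ≠ 0, so R = 0 (convergence only at x = 6).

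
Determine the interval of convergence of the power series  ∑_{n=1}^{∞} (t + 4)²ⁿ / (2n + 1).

(-5, -3)

By the ratio test, |a_{n+1}/a_n| = (2n + 1)/(2(n+1) + 1) → 1.
Since the exponent of (t + 4) increases by 2 each term, convergence requires |t + 4|² < 1, hence R = 1.
When t = -3, the terms behave like c/n; limit comparison with the harmonic series gives divergence.
At t = -5: the terms behave like c/n; limit comparison with the harmonic series gives divergence.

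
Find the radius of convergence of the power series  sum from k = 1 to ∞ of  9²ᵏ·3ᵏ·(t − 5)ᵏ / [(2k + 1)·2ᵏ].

By the ratio test, |a_{k+1}/a_k| = [(2k + 1)/(2(k+1) + 1)] · 81·3/2 → 243/2.
Thus R = 1/(243/2) = 2/243.

R = 2/243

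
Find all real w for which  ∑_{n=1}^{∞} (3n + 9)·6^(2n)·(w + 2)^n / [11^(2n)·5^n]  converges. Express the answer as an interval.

(-677/36, 533/36)

The ratio of consecutive coefficients is [(3(n+1) + 9)/(3n + 9)] · 36/(121·5) → 36/605.
Convergence for |w + 2| · 36/605 < 1, i.e. |w + 2| < 605/36. So R = 605/36.
At w = 533/36: the terms do not tend to 0, so the series diverges.
Endpoint w = -677/36: the terms do not tend to 0, so the series diverges.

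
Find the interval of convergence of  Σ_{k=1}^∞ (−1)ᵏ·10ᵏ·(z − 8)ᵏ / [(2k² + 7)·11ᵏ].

[69/10, 91/10]

Apply the ratio test: |a_{k+1}| / |a_k| = [(2k² + 7)/(2(k+1)² + 7)] · 10/11, which tends to 10/11 as k → ∞.
The series converges when 10/11 · |z − 8| < 1, giving R = 11/10.
When z = 91/10, absolute convergence follows by limit comparison with Σ 1/k².
Endpoint z = 69/10: absolute convergence follows by limit comparison with Σ 1/k².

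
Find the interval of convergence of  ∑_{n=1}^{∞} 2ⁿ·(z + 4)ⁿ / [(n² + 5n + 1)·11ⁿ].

Apply the ratio test: |a_{n+1}| / |a_n| = [(n² + 5n + 1)/((n+1)² + 5(n+1) + 1)] · 2/11, which tends to 2/11 as n → ∞.
The series converges when 2/11 · |z + 4| < 1, giving R = 11/2.
Check z = 3/2: absolute convergence follows by limit comparison with Σ 1/n².
Endpoint z = -19/2: absolute convergence follows by limit comparison with Σ 1/n².

[-19/2, 3/2]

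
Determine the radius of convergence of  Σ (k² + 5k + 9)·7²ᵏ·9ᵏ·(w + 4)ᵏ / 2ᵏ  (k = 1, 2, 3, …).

R = 2/441

The ratio of consecutive coefficients is [((k+1)² + 5(k+1) + 9)/(k² + 5k + 9)] · 49·9/2 → 441/2.
The series converges when 441/2 · |w + 4| < 1, giving R = 2/441.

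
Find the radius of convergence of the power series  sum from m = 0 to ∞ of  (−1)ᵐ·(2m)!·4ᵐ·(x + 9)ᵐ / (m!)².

Apply the ratio test: |a_{m+1}| / |a_m| = (2m+1)·(2m+2)/(m+1)² · 4, which tends to 16 as m → ∞.
Hence the series converges for |x + 9| < 1/(16) = 1/16, so the radius of convergence is 1/16.

R = 1/16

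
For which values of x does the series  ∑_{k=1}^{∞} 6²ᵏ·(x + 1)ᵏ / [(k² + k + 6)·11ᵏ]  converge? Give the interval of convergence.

By the ratio test, |a_{k+1}/a_k| = [(k² + k + 6)/((k+1)² + (k+1) + 6)] · 36/11 → 36/11.
Thus R = 1/(36/11) = 11/36.
Check x = -25/36: absolute convergence follows by limit comparison with Σ 1/k².
When x = -47/36, absolute convergence follows by limit comparison with Σ 1/k².

[-47/36, -25/36]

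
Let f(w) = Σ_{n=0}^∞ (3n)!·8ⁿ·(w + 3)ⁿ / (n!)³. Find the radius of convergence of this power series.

R = 1/216

Ratio test: |a_{n+1}/a_n| = (3n+1)·(3n+2)·(3n+3)/(n+1)³ · 8 → 216 as n → ∞.
The series converges when 216 · |w + 3| < 1, giving R = 1/216.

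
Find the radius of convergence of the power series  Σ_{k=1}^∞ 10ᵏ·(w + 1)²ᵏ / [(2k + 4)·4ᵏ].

R = √10/5

Ratio test: |a_{k+1}/a_k| = [(2k + 4)/(2(k+1) + 4)] · 10/4 → 5/2 as k → ∞.
Since the exponent of (w + 1) increases by 2 each term, convergence requires |w + 1|² < 2/5, hence R = √10/5.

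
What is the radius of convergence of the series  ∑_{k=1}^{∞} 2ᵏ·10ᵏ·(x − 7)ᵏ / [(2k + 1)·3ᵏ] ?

Apply the ratio test: |a_{k+1}| / |a_k| = [(2k + 1)/(2(k+1) + 1)] · 2·10/3, which tends to 20/3 as k → ∞.
Thus R = 1/(20/3) = 3/20.

R = 3/20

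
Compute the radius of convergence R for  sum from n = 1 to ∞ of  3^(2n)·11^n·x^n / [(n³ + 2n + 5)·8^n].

By the ratio test, |a_{n+1}/a_n| = [(n³ + 2n + 5)/((n+1)³ + 2(n+1) + 5)] · 9·11/8 → 99/8.
The series converges when 99/8 · |x| < 1, giving R = 8/99.

R = 8/99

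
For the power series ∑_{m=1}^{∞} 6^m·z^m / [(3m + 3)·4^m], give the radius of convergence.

The ratio of consecutive coefficients is [(3m + 3)/(3(m+1) + 3)] · 6/4 → 3/2.
The series converges when 3/2 · |z| < 1, giving R = 2/3.

R = 2/3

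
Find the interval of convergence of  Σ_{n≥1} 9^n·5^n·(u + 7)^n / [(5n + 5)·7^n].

Apply the ratio test: |a_{n+1}| / |a_n| = [(5n + 5)/(5(n+1) + 5)] · 9·5/7, which tends to 45/7 as n → ∞.
Hence the series converges for |u + 7| < 1/(45/7) = 7/45, so the radius of convergence is 7/45.
At u = -308/45: the terms behave like c/n; limit comparison with the harmonic series gives divergence.
Endpoint u = -322/45: the terms alternate in sign and decrease monotonically to 0 in absolute value (size ~ c/n), so the alternating series test gives convergence.

[-322/45, -308/45)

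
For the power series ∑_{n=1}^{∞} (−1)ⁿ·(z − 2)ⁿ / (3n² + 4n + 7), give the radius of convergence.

R = 1

Apply the ratio test: |a_{n+1}| / |a_n| = (3n² + 4n + 7)/(3(n+1)² + 4(n+1) + 7), which tends to 1 as n → ∞.
Hence R = 1.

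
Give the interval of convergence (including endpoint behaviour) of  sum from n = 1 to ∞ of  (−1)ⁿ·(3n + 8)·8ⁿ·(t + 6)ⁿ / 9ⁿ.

By the ratio test, |a_{n+1}/a_n| = [(3(n+1) + 8)/(3n + 8)] · 8/9 → 8/9.
Hence the series converges for |t + 6| < 1/(8/9) = 9/8, so the radius of convergence is 9/8.
When t = -39/8, the terms have absolute value of order n, which does not tend to 0, so the series diverges by the divergence test.
At t = -57/8: the terms do not tend to 0, so the series diverges.

(-57/8, -39/8)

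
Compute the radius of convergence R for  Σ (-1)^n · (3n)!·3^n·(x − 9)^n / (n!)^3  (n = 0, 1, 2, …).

R = 1/81

The ratio of consecutive coefficients is (3n+1)·(3n+2)·(3n+3)/(n+1)³ · 3 → 81.
Hence the series converges for |x − 9| < 1/(81) = 1/81, so the radius of convergence is 1/81.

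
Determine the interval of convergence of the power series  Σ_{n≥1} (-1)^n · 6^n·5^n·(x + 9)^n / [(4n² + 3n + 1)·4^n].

Ratio test: |a_{n+1}/a_n| = [(4n² + 3n + 1)/(4(n+1)² + 3(n+1) + 1)] · 6·5/4 → 15/2 as n → ∞.
Convergence for |x + 9| · 15/2 < 1, i.e. |x + 9| < 2/15. So R = 2/15.
At x = -133/15: absolute convergence follows by limit comparison with Σ 1/n².
Check x = -137/15: the terms are on the order of 1/n², so the series converges absolutely by comparison with the p-series (p = 2 > 1).

[-137/15, -133/15]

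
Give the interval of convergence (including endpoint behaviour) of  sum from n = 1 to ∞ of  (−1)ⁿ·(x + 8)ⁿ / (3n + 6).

By the ratio test, |a_{n+1}/a_n| = (3n + 6)/(3(n+1) + 6) → 1.
Hence R = 1.
Check x = -7: convergence follows from the alternating series test (terms decrease monotonically to 0).
Endpoint x = -9: the terms are asymptotic to a nonzero constant times 1/n, so the series diverges by limit comparison with Σ 1/n.

(-9, -7]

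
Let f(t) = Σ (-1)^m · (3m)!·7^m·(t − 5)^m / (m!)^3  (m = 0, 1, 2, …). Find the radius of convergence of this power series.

The ratio of consecutive coefficients is (3m+1)·(3m+2)·(3m+3)/(m+1)³ · 7 → 189.
The series converges when 189 · |t − 5| < 1, giving R = 1/189.

R = 1/189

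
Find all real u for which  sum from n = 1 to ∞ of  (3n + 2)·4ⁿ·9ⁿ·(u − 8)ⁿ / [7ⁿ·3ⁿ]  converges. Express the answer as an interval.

(89/12, 103/12)

By the ratio test, |a_{n+1}/a_n| = [(3(n+1) + 2)/(3n + 2)] · 4·9/(7·3) → 12/7.
The series converges when 12/7 · |u − 8| < 1, giving R = 7/12.
At u = 103/12: the terms do not tend to 0, so the series diverges.
Endpoint u = 89/12: the terms have absolute value of order n, which does not tend to 0, so the series diverges by the divergence test.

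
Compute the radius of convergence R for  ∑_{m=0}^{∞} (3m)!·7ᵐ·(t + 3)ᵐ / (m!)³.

By the ratio test, |a_{m+1}/a_m| = (3m+1)·(3m+2)·(3m+3)/(m+1)³ · 7 → 189.
The series converges when 189 · |t + 3| < 1, giving R = 1/189.

R = 1/189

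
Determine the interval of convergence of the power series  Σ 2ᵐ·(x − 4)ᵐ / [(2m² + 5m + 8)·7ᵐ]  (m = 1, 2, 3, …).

[1/2, 15/2]

Apply the ratio test: |a_{m+1}| / |a_m| = [(2m² + 5m + 8)/(2(m+1)² + 5(m+1) + 8)] · 2/7, which tends to 2/7 as m → ∞.
Hence the series converges for |x − 4| < 1/(2/7) = 7/2, so the radius of convergence is 7/2.
When x = 15/2, the terms are on the order of 1/m², so the series converges absolutely by comparison with the p-series (p = 2 > 1).
At x = 1/2: absolute convergence follows by limit comparison with Σ 1/m².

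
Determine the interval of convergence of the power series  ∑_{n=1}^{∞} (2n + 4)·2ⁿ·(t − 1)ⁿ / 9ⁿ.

By the ratio test, |a_{n+1}/a_n| = [(2(n+1) + 4)/(2n + 4)] · 2/9 → 2/9.
Thus R = 1/(2/9) = 9/2.
When t = 11/2, the n-th term does not approach 0; divergence by the term test.
When t = -7/2, the terms do not tend to 0, so the series diverges.

(-7/2, 11/2)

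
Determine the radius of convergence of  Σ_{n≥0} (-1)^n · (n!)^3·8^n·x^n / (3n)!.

Apply the ratio test: |a_{n+1}| / |a_n| = (n+1)³/[(3n+1)·(3n+2)·(3n+3)] · 8, which tends to 8/27 as n → ∞.
Convergence for |x| · 8/27 < 1, i.e. |x| < 27/8. So R = 27/8.

R = 27/8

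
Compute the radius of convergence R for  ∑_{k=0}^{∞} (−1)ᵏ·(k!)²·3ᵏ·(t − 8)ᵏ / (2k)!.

R = 4/3

Ratio test: |a_{k+1}/a_k| = (k+1)²/[(2k+1)·(2k+2)] · 3 → 3/4 as k → ∞.
Convergence for |t − 8| · 3/4 < 1, i.e. |t − 8| < 4/3. So R = 4/3.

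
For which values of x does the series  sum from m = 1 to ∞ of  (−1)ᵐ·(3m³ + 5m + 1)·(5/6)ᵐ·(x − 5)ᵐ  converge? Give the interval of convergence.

Ratio test: |a_{m+1}/a_m| = [(3(m+1)³ + 5(m+1) + 1)/(3m³ + 5m + 1)] · 5/6 → 5/6 as m → ∞.
The series converges when 5/6 · |x − 5| < 1, giving R = 6/5.
Endpoint x = 31/5: the terms do not tend to 0, so the series diverges.
Check x = 19/5: the terms have absolute value of order m³, which does not tend to 0, so the series diverges by the divergence test.

(19/5, 31/5)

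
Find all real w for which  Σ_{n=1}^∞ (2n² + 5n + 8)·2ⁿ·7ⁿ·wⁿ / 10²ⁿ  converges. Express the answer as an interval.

Ratio test: |a_{n+1}/a_n| = [(2(n+1)² + 5(n+1) + 8)/(2n² + 5n + 8)] · 2·7/100 → 7/50 as n → ∞.
Convergence for |w| · 7/50 < 1, i.e. |w| < 50/7. So R = 50/7.
Endpoint w = 50/7: the terms do not tend to 0, so the series diverges.
When w = -50/7, the terms do not tend to 0, so the series diverges.

(-50/7, 50/7)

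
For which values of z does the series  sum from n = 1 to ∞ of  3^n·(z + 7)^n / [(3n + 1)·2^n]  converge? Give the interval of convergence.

[-23/3, -19/3)

Ratio test: |a_{n+1}/a_n| = [(3n + 1)/(3(n+1) + 1)] · 3/2 → 3/2 as n → ∞.
The series converges when 3/2 · |z + 7| < 1, giving R = 2/3.
Endpoint z = -19/3: the terms behave like c/n; limit comparison with the harmonic series gives divergence.
When z = -23/3, the terms alternate in sign and decrease monotonically to 0 in absolute value (size ~ c/n), so the alternating series test gives convergence.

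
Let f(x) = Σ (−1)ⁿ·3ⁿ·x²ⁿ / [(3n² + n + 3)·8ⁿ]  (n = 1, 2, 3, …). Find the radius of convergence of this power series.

R = 2√6/3

The ratio of consecutive coefficients is [(3n² + n + 3)/(3(n+1)² + (n+1) + 3)] · 3/8 → 3/8.
Writing y = x², the series in y has radius 8/3, so |x| < √(8/3) and R = 2√6/3.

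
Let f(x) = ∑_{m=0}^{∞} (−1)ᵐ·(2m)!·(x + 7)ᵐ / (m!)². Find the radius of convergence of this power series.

R = 1/4

By the ratio test, |a_{m+1}/a_m| = (2m+1)·(2m+2)/(m+1)² → 4.
Hence the series converges for |x + 7| < 1/(4) = 1/4, so the radius of convergence is 1/4.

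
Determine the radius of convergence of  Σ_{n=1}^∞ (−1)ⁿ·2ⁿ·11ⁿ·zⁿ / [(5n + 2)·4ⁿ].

The ratio of consecutive coefficients is [(5n + 2)/(5(n+1) + 2)] · 2·11/4 → 11/2.
Hence the series converges for |z| < 1/(11/2) = 2/11, so the radius of convergence is 2/11.

R = 2/11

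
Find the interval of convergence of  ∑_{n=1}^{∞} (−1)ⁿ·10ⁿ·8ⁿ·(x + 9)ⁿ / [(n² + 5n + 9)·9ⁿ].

[-729/80, -711/80]

The ratio of consecutive coefficients is [(n² + 5n + 9)/((n+1)² + 5(n+1) + 9)] · 10·8/9 → 80/9.
Hence the series converges for |x + 9| < 1/(80/9) = 9/80, so the radius of convergence is 9/80.
At x = -711/80: absolute convergence follows by limit comparison with Σ 1/n².
At x = -729/80: the terms are on the order of 1/n², so the series converges absolutely by comparison with the p-series (p = 2 > 1).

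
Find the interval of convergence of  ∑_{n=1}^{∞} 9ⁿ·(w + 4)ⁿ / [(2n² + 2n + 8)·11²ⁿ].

Apply the ratio test: |a_{n+1}| / |a_n| = [(2n² + 2n + 8)/(2(n+1)² + 2(n+1) + 8)] · 9/121, which tends to 9/121 as n → ∞.
Thus R = 1/(9/121) = 121/9.
Check w = 85/9: absolute convergence follows by limit comparison with Σ 1/n².
When w = -157/9, absolute convergence follows by limit comparison with Σ 1/n².

[-157/9, 85/9]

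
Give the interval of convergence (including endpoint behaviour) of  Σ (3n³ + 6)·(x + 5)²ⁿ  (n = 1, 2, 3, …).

The ratio of consecutive coefficients is (3(n+1)³ + 6)/(3n³ + 6) → 1.
Successive powers of (x + 5) differ by 2, so the series converges when |x + 5|² · 1 < 1, i.e. |x + 5| < √(1) = 1. So R = 1.
Endpoint x = -4: the terms do not tend to 0, so the series diverges.
Endpoint x = -6: the terms do not tend to 0, so the series diverges.

(-6, -4)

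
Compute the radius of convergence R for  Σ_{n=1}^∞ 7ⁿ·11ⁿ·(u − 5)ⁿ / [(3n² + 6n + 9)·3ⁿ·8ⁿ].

R = 24/77

Apply the ratio test: |a_{n+1}| / |a_n| = [(3n² + 6n + 9)/(3(n+1)² + 6(n+1) + 9)] · 7·11/(3·8), which tends to 77/24 as n → ∞.
Convergence for |u − 5| · 77/24 < 1, i.e. |u − 5| < 24/77. So R = 24/77.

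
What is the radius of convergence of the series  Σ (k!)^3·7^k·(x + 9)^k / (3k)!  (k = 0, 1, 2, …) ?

R = 27/7

The ratio of consecutive coefficients is (k+1)³/[(3k+1)·(3k+2)·(3k+3)] · 7 → 7/27.
Thus R = 1/(7/27) = 27/7.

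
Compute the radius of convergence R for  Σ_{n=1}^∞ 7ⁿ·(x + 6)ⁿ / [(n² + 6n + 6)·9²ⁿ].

R = 81/7

The ratio of consecutive coefficients is [(n² + 6n + 6)/((n+1)² + 6(n+1) + 6)] · 7/81 → 7/81.
The series converges when 7/81 · |x + 6| < 1, giving R = 81/7.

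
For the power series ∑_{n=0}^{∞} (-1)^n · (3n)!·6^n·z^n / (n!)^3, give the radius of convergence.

R = 1/162

By the ratio test, |a_{n+1}/a_n| = (3n+1)·(3n+2)·(3n+3)/(n+1)³ · 6 → 162.
Convergence for |z| · 162 < 1, i.e. |z| < 1/162. So R = 1/162.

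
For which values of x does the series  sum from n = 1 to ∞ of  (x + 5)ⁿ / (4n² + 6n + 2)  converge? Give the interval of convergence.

Apply the ratio test: |a_{n+1}| / |a_n| = (4n² + 6n + 2)/(4(n+1)² + 6(n+1) + 2), which tends to 1 as n → ∞.
So the series converges when |x + 5| < 1 and diverges when |x + 5| > 1; R = 1.
Endpoint x = -4: the series is dominated by a constant times Σ 1/n², which converges (p = 2 > 1).
Check x = -6: absolute convergence follows by limit comparison with Σ 1/n².

[-6, -4]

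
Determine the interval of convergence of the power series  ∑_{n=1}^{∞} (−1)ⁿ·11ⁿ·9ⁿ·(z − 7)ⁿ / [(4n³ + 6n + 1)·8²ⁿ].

Ratio test: |a_{n+1}/a_n| = [(4n³ + 6n + 1)/(4(n+1)³ + 6(n+1) + 1)] · 11·9/64 → 99/64 as n → ∞.
The series converges when 99/64 · |z − 7| < 1, giving R = 64/99.
At z = 757/99: absolute convergence follows by limit comparison with Σ 1/n³.
When z = 629/99, the terms are on the order of 1/n³, so the series converges absolutely by comparison with the p-series (p = 3 > 1).

[629/99, 757/99]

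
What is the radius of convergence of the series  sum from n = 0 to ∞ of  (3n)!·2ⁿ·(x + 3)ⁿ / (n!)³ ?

R = 1/54

The ratio of consecutive coefficients is (3n+1)·(3n+2)·(3n+3)/(n+1)³ · 2 → 54.
Hence the series converges for |x + 3| < 1/(54) = 1/54, so the radius of convergence is 1/54.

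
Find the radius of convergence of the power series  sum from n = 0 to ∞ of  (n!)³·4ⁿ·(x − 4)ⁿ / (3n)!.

Ratio test: |a_{n+1}/a_n| = (n+1)³/[(3n+1)·(3n+2)·(3n+3)] · 4 → 4/27 as n → ∞.
Hence the series converges for |x − 4| < 1/(4/27) = 27/4, so the radius of convergence is 27/4.

R = 27/4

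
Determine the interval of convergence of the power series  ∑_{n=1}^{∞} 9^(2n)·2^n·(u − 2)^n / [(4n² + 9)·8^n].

[158/81, 166/81]

By the ratio test, |a_{n+1}/a_n| = [(4n² + 9)/(4(n+1)² + 9)] · 81·2/8 → 81/4.
Thus R = 1/(81/4) = 4/81.
When u = 166/81, absolute convergence follows by limit comparison with Σ 1/n².
At u = 158/81: the series is dominated by a constant times Σ 1/n², which converges (p = 2 > 1).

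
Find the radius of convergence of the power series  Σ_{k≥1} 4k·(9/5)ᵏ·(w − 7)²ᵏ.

The ratio of consecutive coefficients is [4(k+1)/4k] · 9/5 → 9/5.
Since the exponent of (w − 7) increases by 2 each term, convergence requires |w − 7|² < 5/9, hence R = √5/3.

R = √5/3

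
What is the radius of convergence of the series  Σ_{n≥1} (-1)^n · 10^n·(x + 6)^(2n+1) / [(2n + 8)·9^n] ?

R = 3√10/10

By the ratio test, |a_{n+1}/a_n| = [(2n + 8)/(2(n+1) + 8)] · 10/9 → 10/9.
Writing y = (x + 6)², the series in y has radius 9/10, so |x + 6| < √(9/10) and R = 3√10/10.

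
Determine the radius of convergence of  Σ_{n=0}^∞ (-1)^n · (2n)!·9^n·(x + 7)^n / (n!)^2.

Apply the ratio test: |a_{n+1}| / |a_n| = (2n+1)·(2n+2)/(n+1)² · 9, which tends to 36 as n → ∞.
Convergence for |x + 7| · 36 < 1, i.e. |x + 7| < 1/36. So R = 1/36.

R = 1/36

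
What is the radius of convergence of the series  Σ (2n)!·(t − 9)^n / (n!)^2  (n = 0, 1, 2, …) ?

Apply the ratio test: |a_{n+1}| / |a_n| = (2n+1)·(2n+2)/(n+1)², which tends to 4 as n → ∞.
Hence the series converges for |t − 9| < 1/(4) = 1/4, so the radius of convergence is 1/4.

R = 1/4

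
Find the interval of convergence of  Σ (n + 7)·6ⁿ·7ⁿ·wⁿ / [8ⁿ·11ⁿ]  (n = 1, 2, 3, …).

(-44/21, 44/21)

The ratio of consecutive coefficients is [((n+1) + 7)/(n + 7)] · 6·7/(8·11) → 21/44.
Hence the series converges for |w| < 1/(21/44) = 44/21, so the radius of convergence is 44/21.
When w = 44/21, the terms do not tend to 0, so the series diverges.
Check w = -44/21: the terms have absolute value of order n, which does not tend to 0, so the series diverges by the divergence test.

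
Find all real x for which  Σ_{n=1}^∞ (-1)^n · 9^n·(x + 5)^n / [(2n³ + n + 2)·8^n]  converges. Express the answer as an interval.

[-53/9, -37/9]

The ratio of consecutive coefficients is [(2n³ + n + 2)/(2(n+1)³ + (n+1) + 2)] · 9/8 → 9/8.
Hence the series converges for |x + 5| < 1/(9/8) = 8/9, so the radius of convergence is 8/9.
When x = -37/9, absolute convergence follows by limit comparison with Σ 1/n³.
Check x = -53/9: the series is dominated by a constant times Σ 1/n³, which converges (p = 3 > 1).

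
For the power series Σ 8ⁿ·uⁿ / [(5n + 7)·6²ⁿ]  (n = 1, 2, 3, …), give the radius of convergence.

R = 9/2

Apply the ratio test: |a_{n+1}| / |a_n| = [(5n + 7)/(5(n+1) + 7)] · 8/36, which tends to 2/9 as n → ∞.
Thus R = 1/(2/9) = 9/2.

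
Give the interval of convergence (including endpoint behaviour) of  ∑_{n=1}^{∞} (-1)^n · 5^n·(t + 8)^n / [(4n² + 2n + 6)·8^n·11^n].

The ratio of consecutive coefficients is [(4n² + 2n + 6)/(4(n+1)² + 2(n+1) + 6)] · 5/(8·11) → 5/88.
Thus R = 1/(5/88) = 88/5.
When t = 48/5, the series is dominated by a constant times Σ 1/n², which converges (p = 2 > 1).
At t = -128/5: the terms are on the order of 1/n², so the series converges absolutely by comparison with the p-series (p = 2 > 1).

[-128/5, 48/5]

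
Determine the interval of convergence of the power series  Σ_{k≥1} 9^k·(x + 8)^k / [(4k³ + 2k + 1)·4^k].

By the ratio test, |a_{k+1}/a_k| = [(4k³ + 2k + 1)/(4(k+1)³ + 2(k+1) + 1)] · 9/4 → 9/4.
The series converges when 9/4 · |x + 8| < 1, giving R = 4/9.
At x = -68/9: absolute convergence follows by limit comparison with Σ 1/k³.
At x = -76/9: the terms are on the order of 1/k³, so the series converges absolutely by comparison with the p-series (p = 3 > 1).

[-76/9, -68/9]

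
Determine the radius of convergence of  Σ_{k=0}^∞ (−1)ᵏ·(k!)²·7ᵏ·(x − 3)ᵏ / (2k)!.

R = 4/7

The ratio of consecutive coefficients is (k+1)²/[(2k+1)·(2k+2)] · 7 → 7/4.
Convergence for |x − 3| · 7/4 < 1, i.e. |x − 3| < 4/7. So R = 4/7.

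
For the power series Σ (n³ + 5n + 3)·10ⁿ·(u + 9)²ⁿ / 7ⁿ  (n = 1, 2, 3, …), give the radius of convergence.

R = √70/10

By the ratio test, |a_{n+1}/a_n| = [((n+1)³ + 5(n+1) + 3)/(n³ + 5n + 3)] · 10/7 → 10/7.
Since the exponent of (u + 9) increases by 2 each term, convergence requires |u + 9|² < 7/10, hence R = √70/10.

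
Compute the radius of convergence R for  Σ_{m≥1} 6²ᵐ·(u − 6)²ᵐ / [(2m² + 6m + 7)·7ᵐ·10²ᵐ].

R = 5√7/3

The ratio of consecutive coefficients is [(2m² + 6m + 7)/(2(m+1)² + 6(m+1) + 7)] · 36/(7·100) → 9/175.
Writing y = (u − 6)², the series in y has radius 175/9, so |u − 6| < √(175/9) and R = 5√7/3.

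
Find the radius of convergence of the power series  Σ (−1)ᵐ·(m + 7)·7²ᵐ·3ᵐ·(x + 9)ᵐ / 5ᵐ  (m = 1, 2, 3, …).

Ratio test: |a_{m+1}/a_m| = [((m+1) + 7)/(m + 7)] · 49·3/5 → 147/5 as m → ∞.
Hence the series converges for |x + 9| < 1/(147/5) = 5/147, so the radius of convergence is 5/147.

R = 5/147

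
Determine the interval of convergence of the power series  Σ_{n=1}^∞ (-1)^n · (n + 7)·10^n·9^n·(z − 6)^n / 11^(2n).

(419/90, 661/90)

Apply the ratio test: |a_{n+1}| / |a_n| = [((n+1) + 7)/(n + 7)] · 10·9/121, which tends to 90/121 as n → ∞.
Thus R = 1/(90/121) = 121/90.
Endpoint z = 661/90: the terms do not tend to 0, so the series diverges.
Endpoint z = 419/90: the n-th term does not approach 0; divergence by the term test.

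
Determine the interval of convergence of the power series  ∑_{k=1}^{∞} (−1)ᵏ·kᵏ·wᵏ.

{0}

Applying the root test, |a_k|^(1/k) = k → ∞.
Since the k-th root of |a_k| is unbounded, the series converges only at w = 0; R = 0.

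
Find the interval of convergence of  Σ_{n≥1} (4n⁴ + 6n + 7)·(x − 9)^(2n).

The ratio of consecutive coefficients is (4(n+1)⁴ + 6(n+1) + 7)/(4n⁴ + 6n + 7) → 1.
Writing y = (x − 9)², the series in y has radius 1, so |x − 9| < √(1) = 1 and R = 1.
At x = 10: the n-th term does not approach 0; divergence by the term test.
When x = 8, the n-th term does not approach 0; divergence by the term test.

(8, 10)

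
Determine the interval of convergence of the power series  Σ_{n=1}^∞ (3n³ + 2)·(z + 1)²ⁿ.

(-2, 0)

By the ratio test, |a_{n+1}/a_n| = (3(n+1)³ + 2)/(3n³ + 2) → 1.
Writing y = (z + 1)², the series in y has radius 1, so |z + 1| < √(1) = 1 and R = 1.
At z = 0: the terms do not tend to 0, so the series diverges.
Endpoint z = -2: the terms have absolute value of order n³, which does not tend to 0, so the series diverges by the divergence test.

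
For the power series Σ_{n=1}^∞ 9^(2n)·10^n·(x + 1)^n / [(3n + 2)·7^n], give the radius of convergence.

By the ratio test, |a_{n+1}/a_n| = [(3n + 2)/(3(n+1) + 2)] · 81·10/7 → 810/7.
Hence the series converges for |x + 1| < 1/(810/7) = 7/810, so the radius of convergence is 7/810.

R = 7/810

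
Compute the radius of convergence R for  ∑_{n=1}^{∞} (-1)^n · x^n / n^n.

R = ∞

Root test: |a_n|^(1/n) = 1/n → 0.
Since the n-th root of |a_n| tends to 0, the series converges for all real x; R = ∞.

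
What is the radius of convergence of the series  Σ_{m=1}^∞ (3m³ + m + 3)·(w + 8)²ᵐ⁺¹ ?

R = 1

By the ratio test, |a_{m+1}/a_m| = (3(m+1)³ + (m+1) + 3)/(3m³ + m + 3) → 1.
Successive powers of (w + 8) differ by 2, so the series converges when |w + 8|² · 1 < 1, i.e. |w + 8| < √(1) = 1. So R = 1.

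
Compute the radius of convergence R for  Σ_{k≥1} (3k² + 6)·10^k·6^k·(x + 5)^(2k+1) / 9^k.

The ratio of consecutive coefficients is [(3(k+1)² + 6)/(3k² + 6)] · 10·6/9 → 20/3.
Successive powers of (x + 5) differ by 2, so the series converges when |x + 5|² · 20/3 < 1, i.e. |x + 5| < √(3/20). So R = √15/10.

R = √15/10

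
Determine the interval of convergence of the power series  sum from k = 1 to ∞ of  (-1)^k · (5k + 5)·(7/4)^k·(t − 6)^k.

(38/7, 46/7)

The ratio of consecutive coefficients is [(5(k+1) + 5)/(5k + 5)] · 7/4 → 7/4.
Hence the series converges for |t − 6| < 1/(7/4) = 4/7, so the radius of convergence is 4/7.
Endpoint t = 46/7: the terms do not tend to 0, so the series diverges.
At t = 38/7: the terms have absolute value of order k, which does not tend to 0, so the series diverges by the divergence test.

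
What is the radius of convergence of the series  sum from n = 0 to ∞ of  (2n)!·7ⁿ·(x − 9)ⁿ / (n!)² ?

By the ratio test, |a_{n+1}/a_n| = (2n+1)·(2n+2)/(n+1)² · 7 → 28.
Convergence for |x − 9| · 28 < 1, i.e. |x − 9| < 1/28. So R = 1/28.

R = 1/28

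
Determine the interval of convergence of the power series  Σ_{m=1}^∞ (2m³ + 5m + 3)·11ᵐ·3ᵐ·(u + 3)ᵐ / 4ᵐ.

By the ratio test, |a_{m+1}/a_m| = [(2(m+1)³ + 5(m+1) + 3)/(2m³ + 5m + 3)] · 11·3/4 → 33/4.
Hence the series converges for |u + 3| < 1/(33/4) = 4/33, so the radius of convergence is 4/33.
At u = -95/33: the terms do not tend to 0, so the series diverges.
At u = -103/33: the m-th term does not approach 0; divergence by the term test.

(-103/33, -95/33)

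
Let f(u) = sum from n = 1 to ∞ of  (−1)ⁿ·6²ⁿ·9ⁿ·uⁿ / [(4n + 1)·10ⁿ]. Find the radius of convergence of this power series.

The ratio of consecutive coefficients is [(4n + 1)/(4(n+1) + 1)] · 36·9/10 → 162/5.
Hence the series converges for |u| < 1/(162/5) = 5/162, so the radius of convergence is 5/162.

R = 5/162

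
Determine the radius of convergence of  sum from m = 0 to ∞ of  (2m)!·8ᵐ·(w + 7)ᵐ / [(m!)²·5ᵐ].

Apply the ratio test: |a_{m+1}| / |a_m| = (2m+1)·(2m+2)/(m+1)² · 8/5, which tends to 32/5 as m → ∞.
Hence the series converges for |w + 7| < 1/(32/5) = 5/32, so the radius of convergence is 5/32.

R = 5/32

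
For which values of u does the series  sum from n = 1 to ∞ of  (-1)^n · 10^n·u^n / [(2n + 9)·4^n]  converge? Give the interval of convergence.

The ratio of consecutive coefficients is [(2n + 9)/(2(n+1) + 9)] · 10/4 → 5/2.
Hence the series converges for |u| < 1/(5/2) = 2/5, so the radius of convergence is 2/5.
Endpoint u = 2/5: the terms alternate in sign and decrease monotonically to 0 in absolute value (size ~ c/n), so the alternating series test gives convergence.
At u = -2/5: the terms behave like c/n; limit comparison with the harmonic series gives divergence.

(-2/5, 2/5]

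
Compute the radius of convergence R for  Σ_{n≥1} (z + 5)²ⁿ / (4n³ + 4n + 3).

R = 1

Ratio test: |a_{n+1}/a_n| = (4n³ + 4n + 3)/(4(n+1)³ + 4(n+1) + 3) → 1 as n → ∞.
Writing y = (z + 5)², the series in y has radius 1, so |z + 5| < √(1) = 1 and R = 1.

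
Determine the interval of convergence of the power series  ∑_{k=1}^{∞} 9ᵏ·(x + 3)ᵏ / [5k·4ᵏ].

Apply the ratio test: |a_{k+1}| / |a_k| = [5k/5(k+1)] · 9/4, which tends to 9/4 as k → ∞.
Hence the series converges for |x + 3| < 1/(9/4) = 4/9, so the radius of convergence is 4/9.
Endpoint x = -23/9: the terms behave like c/k; limit comparison with the harmonic series gives divergence.
Check x = -31/9: an alternating series whose terms decrease to 0 in absolute value, so it converges by the Leibniz criterion.

[-31/9, -23/9)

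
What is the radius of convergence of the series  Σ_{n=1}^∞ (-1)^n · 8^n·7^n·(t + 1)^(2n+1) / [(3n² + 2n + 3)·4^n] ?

R = √14/14

Ratio test: |a_{n+1}/a_n| = [(3n² + 2n + 3)/(3(n+1)² + 2(n+1) + 3)] · 8·7/4 → 14 as n → ∞.
Successive powers of (t + 1) differ by 2, so the series converges when |t + 1|² · 14 < 1, i.e. |t + 1| < √(1/14). So R = √14/14.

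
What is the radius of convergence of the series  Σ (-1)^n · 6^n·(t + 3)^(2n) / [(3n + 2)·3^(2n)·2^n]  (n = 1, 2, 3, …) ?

By the ratio test, |a_{n+1}/a_n| = [(3n + 2)/(3(n+1) + 2)] · 6/(9·2) → 1/3.
Since the exponent of (t + 3) increases by 2 each term, convergence requires |t + 3|² < 3, hence R = √3.

R = √3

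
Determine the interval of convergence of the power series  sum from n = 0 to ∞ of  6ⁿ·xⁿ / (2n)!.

The ratio of consecutive coefficients is 6 · 1/[(2n+1)·(2n+2)] → 0.
The limit is 0, so the series converges for all x; R = ∞.

(−∞, ∞)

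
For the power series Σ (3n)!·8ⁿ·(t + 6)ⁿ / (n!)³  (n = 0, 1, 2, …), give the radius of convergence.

By the ratio test, |a_{n+1}/a_n| = (3n+1)·(3n+2)·(3n+3)/(n+1)³ · 8 → 216.
Thus R = 1/(216) = 1/216.

R = 1/216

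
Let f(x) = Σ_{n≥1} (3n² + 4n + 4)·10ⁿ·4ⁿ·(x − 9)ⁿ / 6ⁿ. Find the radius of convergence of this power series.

By the ratio test, |a_{n+1}/a_n| = [(3(n+1)² + 4(n+1) + 4)/(3n² + 4n + 4)] · 10·4/6 → 20/3.
Thus R = 1/(20/3) = 3/20.

R = 3/20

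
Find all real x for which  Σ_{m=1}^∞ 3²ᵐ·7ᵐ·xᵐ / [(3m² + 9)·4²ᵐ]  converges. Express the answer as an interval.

[-16/63, 16/63]

Ratio test: |a_{m+1}/a_m| = [(3m² + 9)/(3(m+1)² + 9)] · 9·7/16 → 63/16 as m → ∞.
Hence the series converges for |x| < 1/(63/16) = 16/63, so the radius of convergence is 16/63.
At x = 16/63: the terms are on the order of 1/m², so the series converges absolutely by comparison with the p-series (p = 2 > 1).
Check x = -16/63: the series is dominated by a constant times Σ 1/m², which converges (p = 2 > 1).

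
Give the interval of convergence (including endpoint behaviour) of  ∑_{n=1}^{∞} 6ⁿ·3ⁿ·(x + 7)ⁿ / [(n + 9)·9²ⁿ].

[-23/2, -5/2)

Apply the ratio test: |a_{n+1}| / |a_n| = [(n + 9)/((n+1) + 9)] · 6·3/81, which tends to 2/9 as n → ∞.
Hence the series converges for |x + 7| < 1/(2/9) = 9/2, so the radius of convergence is 9/2.
At x = -5/2: the terms are asymptotic to a nonzero constant times 1/n, so the series diverges by limit comparison with Σ 1/n.
Check x = -23/2: convergence follows from the alternating series test (terms decrease monotonically to 0).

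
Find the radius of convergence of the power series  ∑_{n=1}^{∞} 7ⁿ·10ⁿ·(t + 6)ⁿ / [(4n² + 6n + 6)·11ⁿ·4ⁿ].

R = 22/35

By the ratio test, |a_{n+1}/a_n| = [(4n² + 6n + 6)/(4(n+1)² + 6(n+1) + 6)] · 7·10/(11·4) → 35/22.
The series converges when 35/22 · |t + 6| < 1, giving R = 22/35.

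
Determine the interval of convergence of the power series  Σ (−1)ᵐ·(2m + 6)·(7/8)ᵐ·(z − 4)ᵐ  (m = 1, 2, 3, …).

The ratio of consecutive coefficients is [(2(m+1) + 6)/(2m + 6)] · 7/8 → 7/8.
Hence the series converges for |z − 4| < 1/(7/8) = 8/7, so the radius of convergence is 8/7.
At z = 36/7: the terms do not tend to 0, so the series diverges.
Endpoint z = 20/7: the m-th term does not approach 0; divergence by the term test.

(20/7, 36/7)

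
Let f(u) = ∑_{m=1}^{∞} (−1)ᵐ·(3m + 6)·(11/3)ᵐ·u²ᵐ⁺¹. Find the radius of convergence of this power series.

R = √33/11

The ratio of consecutive coefficients is [(3(m+1) + 6)/(3m + 6)] · 11/3 → 11/3.
Since the exponent of u increases by 2 each term, convergence requires |u|² < 3/11, hence R = √33/11.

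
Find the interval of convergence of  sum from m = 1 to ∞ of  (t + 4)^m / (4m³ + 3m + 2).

[-5, -3]

Ratio test: |a_{m+1}/a_m| = (4m³ + 3m + 2)/(4(m+1)³ + 3(m+1) + 2) → 1 as m → ∞.
So the series converges when |t + 4| < 1 and diverges when |t + 4| > 1; R = 1.
Endpoint t = -3: the series is dominated by a constant times Σ 1/m³, which converges (p = 3 > 1).
Endpoint t = -5: the series is dominated by a constant times Σ 1/m³, which converges (p = 3 > 1).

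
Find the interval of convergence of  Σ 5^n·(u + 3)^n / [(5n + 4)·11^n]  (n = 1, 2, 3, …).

Apply the ratio test: |a_{n+1}| / |a_n| = [(5n + 4)/(5(n+1) + 4)] · 5/11, which tends to 5/11 as n → ∞.
Thus R = 1/(5/11) = 11/5.
At u = -4/5: the terms are asymptotic to a nonzero constant times 1/n, so the series diverges by limit comparison with Σ 1/n.
Check u = -26/5: convergence follows from the alternating series test (terms decrease monotonically to 0).

[-26/5, -4/5)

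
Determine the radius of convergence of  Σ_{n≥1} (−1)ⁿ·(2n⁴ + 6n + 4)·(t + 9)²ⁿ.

Apply the ratio test: |a_{n+1}| / |a_n| = (2(n+1)⁴ + 6(n+1) + 4)/(2n⁴ + 6n + 4), which tends to 1 as n → ∞.
Writing y = (t + 9)², the series in y has radius 1, so |t + 9| < √(1) = 1 and R = 1.

R = 1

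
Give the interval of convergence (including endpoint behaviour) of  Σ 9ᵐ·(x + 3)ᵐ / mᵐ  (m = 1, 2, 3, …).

By the Cauchy root test, |a_m|^(1/m) = 9/m → 0.
The limit is 0 for every x, so R = ∞.

(−∞, ∞)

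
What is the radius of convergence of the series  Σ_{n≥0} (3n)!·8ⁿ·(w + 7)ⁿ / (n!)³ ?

By the ratio test, |a_{n+1}/a_n| = (3n+1)·(3n+2)·(3n+3)/(n+1)³ · 8 → 216.
The series converges when 216 · |w + 7| < 1, giving R = 1/216.

R = 1/216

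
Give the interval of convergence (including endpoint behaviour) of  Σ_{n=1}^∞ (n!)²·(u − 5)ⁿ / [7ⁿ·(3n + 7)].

The ratio of consecutive coefficients is (n+1)² · 1/7 · (3n + 7)/(3(n+1) + 7) → ∞.
The terms grow without bound for any (u − 5) ≠ 0, so R = 0 (convergence only at u = 5).

{5}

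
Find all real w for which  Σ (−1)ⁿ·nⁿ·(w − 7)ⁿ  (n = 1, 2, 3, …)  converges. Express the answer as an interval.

{7}

Root test: |a_n|^(1/n) = n → ∞.
Since the n-th root of |a_n| is unbounded, the series converges only at w = 7; R = 0.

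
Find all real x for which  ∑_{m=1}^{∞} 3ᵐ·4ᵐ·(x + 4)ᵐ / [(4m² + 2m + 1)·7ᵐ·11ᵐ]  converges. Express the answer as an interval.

By the ratio test, |a_{m+1}/a_m| = [(4m² + 2m + 1)/(4(m+1)² + 2(m+1) + 1)] · 3·4/(7·11) → 12/77.
Hence the series converges for |x + 4| < 1/(12/77) = 77/12, so the radius of convergence is 77/12.
Check x = 29/12: absolute convergence follows by limit comparison with Σ 1/m².
At x = -125/12: the series is dominated by a constant times Σ 1/m², which converges (p = 2 > 1).

[-125/12, 29/12]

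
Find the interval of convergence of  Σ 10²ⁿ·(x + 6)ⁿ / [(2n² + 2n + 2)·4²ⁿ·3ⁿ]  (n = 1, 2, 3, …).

[-162/25, -138/25]

By the ratio test, |a_{n+1}/a_n| = [(2n² + 2n + 2)/(2(n+1)² + 2(n+1) + 2)] · 100/(16·3) → 25/12.
Convergence for |x + 6| · 25/12 < 1, i.e. |x + 6| < 12/25. So R = 12/25.
Endpoint x = -138/25: absolute convergence follows by limit comparison with Σ 1/n².
When x = -162/25, absolute convergence follows by limit comparison with Σ 1/n².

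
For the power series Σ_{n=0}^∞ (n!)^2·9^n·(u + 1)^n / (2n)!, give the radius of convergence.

R = 4/9

By the ratio test, |a_{n+1}/a_n| = (n+1)²/[(2n+1)·(2n+2)] · 9 → 9/4.
The series converges when 9/4 · |u + 1| < 1, giving R = 4/9.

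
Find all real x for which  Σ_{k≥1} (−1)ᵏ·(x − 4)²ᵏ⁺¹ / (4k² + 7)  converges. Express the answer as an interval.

[3, 5]

Apply the ratio test: |a_{k+1}| / |a_k| = (4k² + 7)/(4(k+1)² + 7), which tends to 1 as k → ∞.
Successive powers of (x − 4) differ by 2, so the series converges when |x − 4|² · 1 < 1, i.e. |x − 4| < √(1) = 1. So R = 1.
Endpoint x = 5: the terms are on the order of 1/k², so the series converges absolutely by comparison with the p-series (p = 2 > 1).
Endpoint x = 3: absolute convergence follows by limit comparison with Σ 1/k².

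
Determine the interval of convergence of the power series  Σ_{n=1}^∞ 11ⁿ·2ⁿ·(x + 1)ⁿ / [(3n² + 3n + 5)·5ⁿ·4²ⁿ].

By the ratio test, |a_{n+1}/a_n| = [(3n² + 3n + 5)/(3(n+1)² + 3(n+1) + 5)] · 11·2/(5·16) → 11/40.
The series converges when 11/40 · |x + 1| < 1, giving R = 40/11.
Check x = 29/11: the series is dominated by a constant times Σ 1/n², which converges (p = 2 > 1).
When x = -51/11, the terms are on the order of 1/n², so the series converges absolutely by comparison with the p-series (p = 2 > 1).

[-51/11, 29/11]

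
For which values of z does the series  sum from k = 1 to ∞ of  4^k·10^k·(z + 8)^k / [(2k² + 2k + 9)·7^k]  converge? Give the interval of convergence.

[-327/40, -313/40]

Apply the ratio test: |a_{k+1}| / |a_k| = [(2k² + 2k + 9)/(2(k+1)² + 2(k+1) + 9)] · 4·10/7, which tends to 40/7 as k → ∞.
Thus R = 1/(40/7) = 7/40.
Check z = -313/40: the terms are on the order of 1/k², so the series converges absolutely by comparison with the p-series (p = 2 > 1).
Check z = -327/40: the terms are on the order of 1/k², so the series converges absolutely by comparison with the p-series (p = 2 > 1).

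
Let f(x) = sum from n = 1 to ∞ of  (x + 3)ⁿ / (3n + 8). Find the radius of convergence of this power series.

R = 1

The ratio of consecutive coefficients is (3n + 8)/(3(n+1) + 8) → 1.
So the series converges when |x + 3| < 1 and diverges when |x + 3| > 1; R = 1.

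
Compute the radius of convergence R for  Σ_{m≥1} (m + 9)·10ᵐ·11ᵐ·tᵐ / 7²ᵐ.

The ratio of consecutive coefficients is [((m+1) + 9)/(m + 9)] · 10·11/49 → 110/49.
Thus R = 1/(110/49) = 49/110.

R = 49/110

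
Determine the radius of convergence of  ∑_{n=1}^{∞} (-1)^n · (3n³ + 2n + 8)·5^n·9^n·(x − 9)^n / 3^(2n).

R = 1/5

By the ratio test, |a_{n+1}/a_n| = [(3(n+1)³ + 2(n+1) + 8)/(3n³ + 2n + 8)] · 5·9/9 → 5.
Thus R = 1/(5) = 1/5.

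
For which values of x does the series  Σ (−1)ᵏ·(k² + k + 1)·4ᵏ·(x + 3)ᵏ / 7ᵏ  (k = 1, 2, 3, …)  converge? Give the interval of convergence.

By the ratio test, |a_{k+1}/a_k| = [((k+1)² + (k+1) + 1)/(k² + k + 1)] · 4/7 → 4/7.
Hence the series converges for |x + 3| < 1/(4/7) = 7/4, so the radius of convergence is 7/4.
At x = -5/4: the terms do not tend to 0, so the series diverges.
Endpoint x = -19/4: the k-th term does not approach 0; divergence by the term test.

(-19/4, -5/4)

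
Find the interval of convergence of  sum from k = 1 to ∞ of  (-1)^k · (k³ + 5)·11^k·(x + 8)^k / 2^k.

Ratio test: |a_{k+1}/a_k| = [((k+1)³ + 5)/(k³ + 5)] · 11/2 → 11/2 as k → ∞.
Hence the series converges for |x + 8| < 1/(11/2) = 2/11, so the radius of convergence is 2/11.
At x = -86/11: the terms do not tend to 0, so the series diverges.
When x = -90/11, the k-th term does not approach 0; divergence by the term test.

(-90/11, -86/11)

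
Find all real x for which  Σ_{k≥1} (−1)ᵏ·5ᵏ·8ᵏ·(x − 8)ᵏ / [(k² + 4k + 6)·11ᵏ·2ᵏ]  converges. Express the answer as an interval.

[149/20, 171/20]

By the ratio test, |a_{k+1}/a_k| = [(k² + 4k + 6)/((k+1)² + 4(k+1) + 6)] · 5·8/(11·2) → 20/11.
The series converges when 20/11 · |x − 8| < 1, giving R = 11/20.
At x = 171/20: the terms are on the order of 1/k², so the series converges absolutely by comparison with the p-series (p = 2 > 1).
At x = 149/20: absolute convergence follows by limit comparison with Σ 1/k².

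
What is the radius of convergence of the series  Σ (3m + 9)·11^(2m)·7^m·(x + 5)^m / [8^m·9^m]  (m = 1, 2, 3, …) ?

By the ratio test, |a_{m+1}/a_m| = [(3(m+1) + 9)/(3m + 9)] · 121·7/(8·9) → 847/72.
Thus R = 1/(847/72) = 72/847.

R = 72/847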